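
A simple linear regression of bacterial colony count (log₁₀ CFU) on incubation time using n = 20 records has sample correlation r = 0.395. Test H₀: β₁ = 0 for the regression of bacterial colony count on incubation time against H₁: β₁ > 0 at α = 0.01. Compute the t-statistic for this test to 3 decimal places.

t = r·√(n − 2)/√(1 − r²) = 0.395·√18/√0.843975 = 1.824.
df = n − 2 = 18.
One-sided p ≈ 0.0424, which is ≥ 0.01, so fail to reject H₀.
The data do not give significant evidence of a linear association between incubation time and bacterial colony count.

t = 1.824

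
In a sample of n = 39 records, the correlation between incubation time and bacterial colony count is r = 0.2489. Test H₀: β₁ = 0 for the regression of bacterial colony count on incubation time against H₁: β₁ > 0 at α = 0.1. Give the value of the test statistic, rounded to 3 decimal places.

t = 1.563

t = r·√(n − 2)/√(1 − r²) = 0.2489·√37/√0.938049 = 1.563.
df = n − 2 = 37.
One-sided p ≈ 0.0633, which is < 0.1, so reject H₀.
There is evidence of a linear association between incubation time and bacterial colony count.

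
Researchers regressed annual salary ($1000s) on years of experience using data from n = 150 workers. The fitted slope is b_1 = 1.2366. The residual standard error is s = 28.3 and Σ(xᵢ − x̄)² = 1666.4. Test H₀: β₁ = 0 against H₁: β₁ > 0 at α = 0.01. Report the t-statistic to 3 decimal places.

SE(b_1) = s/√Sₓₓ = 28.3/√1666.4 = 0.693261.
t = 1.2366 / 0.693261 = 1.784.
df = n − 2 = 148.
One-sided p ≈ 0.0383, which is ≥ 0.01, so fail to reject H₀.
The data do not give significant evidence that the true slope on years of experience is positive.

t = 1.784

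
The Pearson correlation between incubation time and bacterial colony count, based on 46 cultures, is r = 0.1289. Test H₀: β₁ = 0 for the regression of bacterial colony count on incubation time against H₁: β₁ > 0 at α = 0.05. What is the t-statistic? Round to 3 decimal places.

t = r·√(n − 2)/√(1 − r²) = 0.1289·√44/√0.983385 = 0.862.
df = n − 2 = 44.
One-sided p ≈ 0.1966, which is ≥ 0.05, so fail to reject H₀.
The data do not give significant evidence of a linear association between incubation time and bacterial colony count.

t = 0.862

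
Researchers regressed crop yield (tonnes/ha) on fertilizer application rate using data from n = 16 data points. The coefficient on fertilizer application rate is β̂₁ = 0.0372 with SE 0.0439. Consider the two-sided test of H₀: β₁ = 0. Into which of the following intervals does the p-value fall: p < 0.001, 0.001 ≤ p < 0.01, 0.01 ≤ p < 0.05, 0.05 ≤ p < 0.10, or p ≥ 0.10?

p ≥ 0.10

t = 0.0372 / 0.0439 = 0.847.
df = n − 2 = 16 − 2 = 14.
Two-sided p = 2·P(T_{14} > |t|) ≈ 0.4110.
So p ≥ 0.10.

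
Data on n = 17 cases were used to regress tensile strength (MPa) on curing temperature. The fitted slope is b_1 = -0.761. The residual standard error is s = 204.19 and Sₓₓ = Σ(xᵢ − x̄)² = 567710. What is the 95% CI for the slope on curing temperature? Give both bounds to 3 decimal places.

SE(b_1) = s/√Sₓₓ = 204.19/√567710 = 0.271001.
df = n − 2 = 15.
t* = t_{0.025, 15} = 2.13145.
Margin = t* × SE = 2.13145 × 0.271001 = 0.57763.
CI: -0.761 ± 0.57763 → (-1.339, -0.183).
With 95% confidence, each one-unit increase in curing temperature is associated with a change of between -1.339 and -0.183 MPa in tensile strength.

(-1.339, -0.183)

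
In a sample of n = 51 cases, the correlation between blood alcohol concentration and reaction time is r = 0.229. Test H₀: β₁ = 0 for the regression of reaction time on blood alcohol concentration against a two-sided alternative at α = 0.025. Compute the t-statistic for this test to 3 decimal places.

t = r·√(n − 2)/√(1 − r²) = 0.229·√49/√0.947559 = 1.647.
df = n − 2 = 49.
Two-sided p ≈ 0.1060, which is ≥ 0.025, so fail to reject H₀.
The data do not give significant evidence of a linear association between blood alcohol concentration and reaction time.

t = 1.647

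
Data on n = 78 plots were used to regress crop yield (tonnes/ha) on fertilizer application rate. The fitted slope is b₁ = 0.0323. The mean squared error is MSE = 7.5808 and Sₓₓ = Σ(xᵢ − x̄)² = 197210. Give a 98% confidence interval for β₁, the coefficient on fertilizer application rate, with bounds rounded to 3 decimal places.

(0.018, 0.047)

SE(b₁) = √(MSE/Sₓₓ) = √(7.5808/197210) = 0.00620002.
df = n − 2 = 76.
t* = t_{0.01, 76} = 2.37642.
Margin = t* × SE = 2.37642 × 0.00620002 = 0.01473.
CI: 0.0323 ± 0.01473 → (0.018, 0.047).
With 98% confidence, each one-unit increase in fertilizer application rate is associated with a change of between 0.018 and 0.047 tonnes/ha in crop yield.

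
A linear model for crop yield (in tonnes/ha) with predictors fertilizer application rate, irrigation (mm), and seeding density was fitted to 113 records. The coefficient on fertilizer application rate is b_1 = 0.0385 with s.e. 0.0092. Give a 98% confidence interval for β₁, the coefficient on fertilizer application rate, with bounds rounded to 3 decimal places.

(0.017, 0.060)

df = n − k − 1 = 113 − 3 − 1 = 109.
t* = t_{0.01, 109} = 2.361046.
Margin = t* × SE = 2.361046 × 0.0092 = 0.02172.
CI: 0.0385 ± 0.02172 → (0.017, 0.060).
With 98% confidence, each one-unit increase in fertilizer application rate is associated with a change of between 0.017 and 0.060 tonnes/ha in crop yield, holding the other predictors fixed.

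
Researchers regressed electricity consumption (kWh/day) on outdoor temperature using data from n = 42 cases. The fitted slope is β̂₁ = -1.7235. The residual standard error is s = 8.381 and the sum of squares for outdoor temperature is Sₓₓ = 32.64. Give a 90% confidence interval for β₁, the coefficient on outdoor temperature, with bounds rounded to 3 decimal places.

(-4.194, 0.747)

SE(β̂₁) = s/√Sₓₓ = 8.381/√32.64 = 1.46697.
df = n − 2 = 40.
t* = t_{0.05, 40} = 1.683851.
Margin = t* × SE = 1.683851 × 1.46697 = 2.47016.
CI: -1.7235 ± 2.47016 → (-4.194, 0.747).
With 90% confidence, each one-unit increase in outdoor temperature is associated with a change of between -4.194 and 0.747 kWh/day in electricity consumption.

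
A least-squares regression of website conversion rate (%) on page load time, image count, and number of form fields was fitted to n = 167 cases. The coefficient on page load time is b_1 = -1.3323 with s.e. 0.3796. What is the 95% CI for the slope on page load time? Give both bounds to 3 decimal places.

(-2.082, -0.583)

df = n − k − 1 = 167 − 3 − 1 = 163.
t* = t_{0.025, 163} = 1.974625.
Margin = t* × SE = 1.974625 × 0.3796 = 0.74957.
CI: -1.3323 ± 0.74957 → (-2.082, -0.583).
With 95% confidence, each one-unit increase in page load time is associated with a change of between -2.082 and -0.583 % in website conversion rate, holding the other predictors fixed.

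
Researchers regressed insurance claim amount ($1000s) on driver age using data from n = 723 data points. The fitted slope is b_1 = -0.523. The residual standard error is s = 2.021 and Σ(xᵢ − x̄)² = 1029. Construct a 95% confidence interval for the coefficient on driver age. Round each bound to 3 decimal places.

SE(b_1) = s/√Sₓₓ = 2.021/√1029 = 0.0630026.
df = n − 2 = 721.
t* = t_{0.025, 721} = 1.96326.
Margin = t* × SE = 1.96326 × 0.0630026 = 0.12369.
CI: -0.523 ± 0.12369 → (-0.647, -0.399).
With 95% confidence, each one-unit increase in driver age is associated with a change of between -0.647 and -0.399 $1000s in insurance claim amount.

(-0.647, -0.399)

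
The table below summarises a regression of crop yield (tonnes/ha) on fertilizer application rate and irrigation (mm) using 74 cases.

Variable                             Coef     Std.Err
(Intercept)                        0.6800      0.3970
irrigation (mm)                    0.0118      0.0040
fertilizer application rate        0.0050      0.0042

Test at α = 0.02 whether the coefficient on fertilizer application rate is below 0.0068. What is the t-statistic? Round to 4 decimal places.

t = -0.4286

Read off: b = 0.0050, SE = 0.0042 for fertilizer application rate.
H₀: β₁ = 0.0068 vs H₁: β₁ < 0.0068.
t = (0.0050 − 0.0068) / 0.0042 = -0.4286.
df = n − k − 1 = 74 − 2 − 1 = 71.
One-sided p ≈ 0.3348, which is ≥ 0.02, so fail to reject H₀.
The data do not give significant evidence that the true slope on fertilizer application rate is below 0.0068 tonnes/ha per unit, holding the other predictors fixed.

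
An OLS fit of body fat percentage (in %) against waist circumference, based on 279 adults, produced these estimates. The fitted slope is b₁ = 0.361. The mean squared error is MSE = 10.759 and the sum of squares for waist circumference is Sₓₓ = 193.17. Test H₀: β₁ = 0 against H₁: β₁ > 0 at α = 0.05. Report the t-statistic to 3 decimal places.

t = 1.530

SE(b₁) = √(MSE/Sₓₓ) = √(10.759/193.17) = 0.236002.
t = 0.361 / 0.236002 = 1.530.
df = n − 2 = 277.
One-sided p ≈ 0.0636, which is ≥ 0.05, so fail to reject H₀.
The data do not give significant evidence that the true slope on waist circumference is positive.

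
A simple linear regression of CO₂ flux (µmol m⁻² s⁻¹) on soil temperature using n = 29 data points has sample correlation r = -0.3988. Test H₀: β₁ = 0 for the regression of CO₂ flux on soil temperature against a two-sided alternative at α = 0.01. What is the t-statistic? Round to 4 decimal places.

t = -2.2597

t = r·√(n − 2)/√(1 − r²) = -0.3988·√27/√0.840959 = -2.2597.
df = n − 2 = 27.
Two-sided p ≈ 0.0321, which is ≥ 0.01, so fail to reject H₀.
The data do not give significant evidence of a linear association between soil temperature and CO₂ flux.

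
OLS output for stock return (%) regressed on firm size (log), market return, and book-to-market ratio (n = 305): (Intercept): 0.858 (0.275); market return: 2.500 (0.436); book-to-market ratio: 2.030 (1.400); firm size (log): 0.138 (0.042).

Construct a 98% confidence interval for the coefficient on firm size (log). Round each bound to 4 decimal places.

Read off: b = 0.138, SE = 0.042 for firm size (log).
df = n − k − 1 = 305 − 3 − 1 = 301.
t* = t_{0.01, 301} = 2.3388.
Margin = t* × SE = 2.3388 × 0.042 = 0.098230.
CI: 0.138 ± 0.098230 → (0.0398, 0.2362).

(0.0398, 0.2362)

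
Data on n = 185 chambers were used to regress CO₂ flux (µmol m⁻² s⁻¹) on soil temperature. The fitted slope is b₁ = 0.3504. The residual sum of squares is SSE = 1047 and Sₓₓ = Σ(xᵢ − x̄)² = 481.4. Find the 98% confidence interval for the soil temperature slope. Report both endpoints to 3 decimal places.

MSE = SSE/(n − 2) = 1047/183 = 5.72131.
SE(b₁) = √(MSE/Sₓₓ) = √(5.72131/481.4) = 0.109017.
df = n − 2 = 183.
t* = t_{0.01, 183} = 2.346897.
Margin = t* × SE = 2.346897 × 0.109017 = 0.25585.
CI: 0.3504 ± 0.25585 → (0.095, 0.606).
With 98% confidence, each one-unit increase in soil temperature is associated with a change of between 0.095 and 0.606 µmol m⁻² s⁻¹ in CO₂ flux.

(0.095, 0.606)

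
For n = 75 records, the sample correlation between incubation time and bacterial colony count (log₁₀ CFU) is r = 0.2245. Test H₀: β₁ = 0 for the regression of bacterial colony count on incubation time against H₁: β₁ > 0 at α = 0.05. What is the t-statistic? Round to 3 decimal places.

t = r·√(n − 2)/√(1 − r²) = 0.2245·√73/√0.9496 = 1.968.
df = n − 2 = 73.
One-sided p ≈ 0.0264, which is < 0.05, so reject H₀.
There is evidence of a linear association between incubation time and bacterial colony count.

t = 1.968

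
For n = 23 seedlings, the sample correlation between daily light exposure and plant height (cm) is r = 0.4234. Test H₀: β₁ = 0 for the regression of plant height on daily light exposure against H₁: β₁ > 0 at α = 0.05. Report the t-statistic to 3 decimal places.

t = r·√(n − 2)/√(1 − r²) = 0.4234·√21/√0.820732 = 2.142.
df = n − 2 = 21.
One-sided p ≈ 0.0220, which is < 0.05, so reject H₀.
There is evidence of a linear association between daily light exposure and plant height.

t = 2.142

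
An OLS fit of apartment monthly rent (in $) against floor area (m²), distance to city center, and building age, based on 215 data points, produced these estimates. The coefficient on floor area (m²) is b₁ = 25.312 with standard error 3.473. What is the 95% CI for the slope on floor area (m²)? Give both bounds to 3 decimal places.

df = n − k − 1 = 215 − 3 − 1 = 211.
t* = t_{0.025, 211} = 1.971271.
Margin = t* × SE = 1.971271 × 3.473 = 6.84622.
CI: 25.312 ± 6.84622 → (18.466, 32.158).
With 95% confidence, each one-unit increase in floor area (m²) is associated with a change of between 18.466 and 32.158 $ in apartment monthly rent, holding the other predictors fixed.

(18.466, 32.158)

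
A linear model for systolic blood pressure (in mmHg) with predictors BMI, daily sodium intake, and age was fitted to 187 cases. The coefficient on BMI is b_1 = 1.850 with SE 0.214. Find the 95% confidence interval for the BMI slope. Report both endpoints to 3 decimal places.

(1.428, 2.272)

df = n − k − 1 = 187 − 3 − 1 = 183.
t* = t_{0.025, 183} = 1.973012.
Margin = t* × SE = 1.973012 × 0.214 = 0.42222.
CI: 1.850 ± 0.42222 → (1.428, 2.272).
With 95% confidence, each one-unit increase in BMI is associated with a change of between 1.428 and 2.272 mmHg in systolic blood pressure, holding the other predictors fixed.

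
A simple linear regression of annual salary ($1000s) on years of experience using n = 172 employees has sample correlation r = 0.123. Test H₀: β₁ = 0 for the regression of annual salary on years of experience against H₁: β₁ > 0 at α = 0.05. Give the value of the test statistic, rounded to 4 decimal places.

t = r·√(n − 2)/√(1 − r²) = 0.123·√170/√0.984871 = 1.6160.
df = n − 2 = 170.
One-sided p ≈ 0.0540, which is ≥ 0.05, so fail to reject H₀.
The data do not give significant evidence of a linear association between years of experience and annual salary.

t = 1.6160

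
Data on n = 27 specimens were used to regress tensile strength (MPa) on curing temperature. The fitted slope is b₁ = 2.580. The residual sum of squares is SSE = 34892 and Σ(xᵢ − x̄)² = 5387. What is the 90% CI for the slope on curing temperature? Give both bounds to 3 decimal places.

MSE = SSE/(n − 2) = 34892/25 = 1395.68.
SE(b₁) = √(MSE/Sₓₓ) = √(1395.68/5387) = 0.509002.
df = n − 2 = 25.
t* = t_{0.05, 25} = 1.708141.
Margin = t* × SE = 1.708141 × 0.509002 = 0.86945.
CI: 2.580 ± 0.86945 → (1.711, 3.449).
With 90% confidence, each one-unit increase in curing temperature is associated with a change of between 1.711 and 3.449 MPa in tensile strength.

(1.711, 3.449)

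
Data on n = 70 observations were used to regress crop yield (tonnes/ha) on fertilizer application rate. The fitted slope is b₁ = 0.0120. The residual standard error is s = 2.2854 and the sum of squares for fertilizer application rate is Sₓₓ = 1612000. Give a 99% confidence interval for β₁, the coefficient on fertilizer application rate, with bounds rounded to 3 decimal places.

SE(b₁) = s/√Sₓₓ = 2.2854/√1612000 = 0.00180003.
df = n − 2 = 68.
t* = t_{0.005, 68} = 2.650081.
Margin = t* × SE = 2.650081 × 0.00180003 = 0.00477.
CI: 0.0120 ± 0.00477 → (0.007, 0.017).
With 99% confidence, each one-unit increase in fertilizer application rate is associated with a change of between 0.007 and 0.017 tonnes/ha in crop yield.

(0.007, 0.017)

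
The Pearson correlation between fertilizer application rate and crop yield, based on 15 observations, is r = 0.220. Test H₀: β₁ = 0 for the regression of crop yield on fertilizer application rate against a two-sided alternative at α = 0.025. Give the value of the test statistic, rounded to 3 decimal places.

t = r·√(n − 2)/√(1 − r²) = 0.220·√13/√0.9516 = 0.813.
df = n − 2 = 13.
Two-sided p ≈ 0.4308, which is ≥ 0.025, so fail to reject H₀.
The data do not give significant evidence of a linear association between fertilizer application rate and crop yield.

t = 0.813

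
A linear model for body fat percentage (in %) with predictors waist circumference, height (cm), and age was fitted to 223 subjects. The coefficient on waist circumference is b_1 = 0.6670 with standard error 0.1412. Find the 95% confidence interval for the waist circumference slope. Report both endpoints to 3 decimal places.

(0.389, 0.945)

df = n − k − 1 = 223 − 3 − 1 = 219.
t* = t_{0.025, 219} = 1.970855.
Margin = t* × SE = 1.970855 × 0.1412 = 0.27828.
CI: 0.6670 ± 0.27828 → (0.389, 0.945).
With 95% confidence, each one-unit increase in waist circumference is associated with a change of between 0.389 and 0.945 % in body fat percentage, holding the other predictors fixed.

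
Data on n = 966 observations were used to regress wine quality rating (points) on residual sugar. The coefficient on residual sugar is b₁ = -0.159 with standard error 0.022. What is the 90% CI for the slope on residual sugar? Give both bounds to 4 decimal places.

(-0.1952, -0.1228)

df = n − 2 = 966 − 2 = 964.
t* = t_{0.05, 964} = 1.646436.
Margin = t* × SE = 1.646436 × 0.022 = 0.036222.
CI: -0.159 ± 0.036222 → (-0.1952, -0.1228).
With 90% confidence, each one-unit increase in residual sugar is associated with a change of between -0.1952 and -0.1228 points in wine quality rating.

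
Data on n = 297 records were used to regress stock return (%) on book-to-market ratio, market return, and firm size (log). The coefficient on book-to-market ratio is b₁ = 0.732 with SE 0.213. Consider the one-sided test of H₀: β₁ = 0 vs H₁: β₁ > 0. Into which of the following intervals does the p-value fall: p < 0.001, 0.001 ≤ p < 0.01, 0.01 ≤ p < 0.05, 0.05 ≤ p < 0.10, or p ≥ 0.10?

p < 0.001

t = 0.732 / 0.213 = 3.437.
df = n − k − 1 = 297 − 3 − 1 = 293.
One-sided p = P(T_{293} > t) ≈ 0.0003.
So p < 0.001.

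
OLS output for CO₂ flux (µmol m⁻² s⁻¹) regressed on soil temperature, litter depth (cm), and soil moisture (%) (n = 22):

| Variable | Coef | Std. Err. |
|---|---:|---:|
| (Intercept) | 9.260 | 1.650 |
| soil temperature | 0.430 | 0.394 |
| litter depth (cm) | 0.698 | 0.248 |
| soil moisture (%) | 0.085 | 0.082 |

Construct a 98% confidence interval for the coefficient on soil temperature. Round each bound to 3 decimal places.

(-0.576, 1.436)

Read off: b = 0.430, SE = 0.394 for soil temperature.
df = n − k − 1 = 22 − 3 − 1 = 18.
t* = t_{0.01, 18} = 2.55238.
Margin = t* × SE = 2.55238 × 0.394 = 1.00564.
CI: 0.430 ± 1.00564 → (-0.576, 1.436).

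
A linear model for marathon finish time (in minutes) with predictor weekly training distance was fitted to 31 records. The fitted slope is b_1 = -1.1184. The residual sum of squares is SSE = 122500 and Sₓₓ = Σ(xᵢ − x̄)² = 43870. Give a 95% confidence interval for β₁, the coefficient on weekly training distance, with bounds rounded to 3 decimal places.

(-1.753, -0.484)

MSE = SSE/(n − 2) = 122500/29 = 4224.14.
SE(b_1) = √(MSE/Sₓₓ) = √(4224.14/43870) = 0.310302.
df = n − 2 = 29.
t* = t_{0.025, 29} = 2.04523.
Margin = t* × SE = 2.04523 × 0.310302 = 0.63464.
CI: -1.1184 ± 0.63464 → (-1.753, -0.484).
With 95% confidence, each one-unit increase in weekly training distance is associated with a change of between -1.753 and -0.484 minutes in marathon finish time.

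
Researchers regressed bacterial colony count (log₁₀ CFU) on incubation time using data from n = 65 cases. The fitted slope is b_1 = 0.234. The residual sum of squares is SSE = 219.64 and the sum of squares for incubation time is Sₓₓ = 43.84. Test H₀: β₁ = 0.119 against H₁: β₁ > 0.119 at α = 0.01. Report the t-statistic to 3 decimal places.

MSE = SSE/(n − 2) = 219.64/63 = 3.48635.
SE(b_1) = √(MSE/Sₓₓ) = √(3.48635/43.84) = 0.282001.
t = (0.234 − 0.119) / 0.282001 = 0.408.
df = n − 2 = 63.
One-sided p ≈ 0.3424, which is ≥ 0.01, so fail to reject H₀.
The data do not give significant evidence that the true slope on incubation time exceeds 0.119 log₁₀ CFU per unit.

t = 0.408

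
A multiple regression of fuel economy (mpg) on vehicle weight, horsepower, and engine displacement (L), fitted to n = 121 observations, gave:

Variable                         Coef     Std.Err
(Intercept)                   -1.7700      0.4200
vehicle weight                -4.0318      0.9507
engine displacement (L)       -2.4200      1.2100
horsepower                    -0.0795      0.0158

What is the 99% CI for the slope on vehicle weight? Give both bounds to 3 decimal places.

(-6.521, -1.542)

Read off: b = -4.0318, SE = 0.9507 for vehicle weight.
df = n − k − 1 = 121 − 3 − 1 = 117.
t* = t_{0.005, 117} = 2.618504.
Margin = t* × SE = 2.618504 × 0.9507 = 2.48941.
CI: -4.0318 ± 2.48941 → (-6.521, -1.542).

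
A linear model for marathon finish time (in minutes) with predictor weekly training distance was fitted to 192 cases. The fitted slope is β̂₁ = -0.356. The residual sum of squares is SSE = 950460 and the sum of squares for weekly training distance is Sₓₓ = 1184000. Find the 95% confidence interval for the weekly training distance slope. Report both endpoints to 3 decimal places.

MSE = SSE/(n − 2) = 950460/190 = 5002.42.
SE(β̂₁) = √(MSE/Sₓₓ) = √(5002.42/1184000) = 0.0650001.
df = n − 2 = 190.
t* = t_{0.025, 190} = 1.972528.
Margin = t* × SE = 1.972528 × 0.0650001 = 0.12821.
CI: -0.356 ± 0.12821 → (-0.484, -0.228).
With 95% confidence, each one-unit increase in weekly training distance is associated with a change of between -0.484 and -0.228 minutes in marathon finish time.

(-0.484, -0.228)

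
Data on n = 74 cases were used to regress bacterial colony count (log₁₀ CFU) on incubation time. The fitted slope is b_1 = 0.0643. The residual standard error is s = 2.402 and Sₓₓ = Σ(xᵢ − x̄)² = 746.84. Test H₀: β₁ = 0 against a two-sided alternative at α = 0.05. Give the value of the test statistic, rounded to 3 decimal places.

t = 0.732

SE(b_1) = s/√Sₓₓ = 2.402/√746.84 = 0.087894.
t = 0.0643 / 0.087894 = 0.732.
df = n − 2 = 72.
Two-sided p ≈ 0.4668, which is ≥ 0.05, so fail to reject H₀.
The data do not give significant evidence of an association between incubation time and bacterial colony count.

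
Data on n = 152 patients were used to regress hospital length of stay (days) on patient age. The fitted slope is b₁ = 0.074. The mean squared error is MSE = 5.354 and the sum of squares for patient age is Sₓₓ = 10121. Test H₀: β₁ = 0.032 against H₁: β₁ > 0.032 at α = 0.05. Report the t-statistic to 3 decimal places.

t = 1.826

SE(b₁) = √(MSE/Sₓₓ) = √(5.354/10121) = 0.023.
t = (0.074 − 0.032) / 0.023 = 1.826.
df = n − 2 = 150.
One-sided p ≈ 0.0349, which is < 0.05, so reject H₀.
There is evidence that the true slope on patient age exceeds 0.032 days per unit.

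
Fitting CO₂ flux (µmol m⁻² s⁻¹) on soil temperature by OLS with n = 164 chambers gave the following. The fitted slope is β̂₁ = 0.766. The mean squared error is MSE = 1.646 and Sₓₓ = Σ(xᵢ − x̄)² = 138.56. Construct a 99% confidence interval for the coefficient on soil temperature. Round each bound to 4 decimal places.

(0.4819, 1.0501)

SE(β̂₁) = √(MSE/Sₓₓ) = √(1.646/138.56) = 0.108992.
df = n − 2 = 162.
t* = t_{0.005, 162} = 2.606518.
Margin = t* × SE = 2.606518 × 0.108992 = 0.284090.
CI: 0.766 ± 0.284090 → (0.4819, 1.0501).
With 99% confidence, each one-unit increase in soil temperature is associated with a change of between 0.4819 and 1.0501 µmol m⁻² s⁻¹ in CO₂ flux.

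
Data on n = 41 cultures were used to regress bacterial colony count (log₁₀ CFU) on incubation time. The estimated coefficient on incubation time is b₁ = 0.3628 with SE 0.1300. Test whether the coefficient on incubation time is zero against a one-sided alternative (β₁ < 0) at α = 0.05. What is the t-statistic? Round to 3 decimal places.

t = 2.791

H₀: β₁ = 0 vs H₁: β₁ < 0.
t = (b₁ − β₁⁰)/SE = 0.3628 / 0.1300 = 2.791.
df = n − 2 = 41 − 2 = 39.
One-sided p ≈ 0.9960, which is ≥ 0.05, so fail to reject H₀.
The data do not give significant evidence that the true slope on incubation time is negative.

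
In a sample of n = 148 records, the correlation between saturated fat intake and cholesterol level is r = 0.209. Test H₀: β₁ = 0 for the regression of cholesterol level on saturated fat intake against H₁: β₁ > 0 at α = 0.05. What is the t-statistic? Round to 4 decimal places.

t = 2.5824

t = r·√(n − 2)/√(1 − r²) = 0.209·√146/√0.956319 = 2.5824.
df = n − 2 = 146.
One-sided p ≈ 0.0054, which is < 0.05, so reject H₀.
There is evidence of a linear association between saturated fat intake and cholesterol level.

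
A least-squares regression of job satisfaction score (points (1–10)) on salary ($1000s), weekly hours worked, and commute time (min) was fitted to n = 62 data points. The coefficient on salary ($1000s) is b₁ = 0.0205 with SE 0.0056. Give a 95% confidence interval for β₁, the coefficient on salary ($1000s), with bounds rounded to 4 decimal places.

df = n − k − 1 = 62 − 3 − 1 = 58.
t* = t_{0.025, 58} = 2.001717.
Margin = t* × SE = 2.001717 × 0.0056 = 0.011210.
CI: 0.0205 ± 0.011210 → (0.0093, 0.0317).
With 95% confidence, each one-unit increase in salary ($1000s) is associated with a change of between 0.0093 and 0.0317 points (1–10) in job satisfaction score, holding the other predictors fixed.

(0.0093, 0.0317)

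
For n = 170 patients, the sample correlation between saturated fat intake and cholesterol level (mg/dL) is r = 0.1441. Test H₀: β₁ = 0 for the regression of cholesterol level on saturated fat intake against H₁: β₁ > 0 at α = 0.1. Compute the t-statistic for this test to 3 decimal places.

t = r·√(n − 2)/√(1 − r²) = 0.1441·√168/√0.979235 = 1.887.
df = n − 2 = 168.
One-sided p ≈ 0.0304, which is < 0.1, so reject H₀.
There is evidence of a linear association between saturated fat intake and cholesterol level.

t = 1.887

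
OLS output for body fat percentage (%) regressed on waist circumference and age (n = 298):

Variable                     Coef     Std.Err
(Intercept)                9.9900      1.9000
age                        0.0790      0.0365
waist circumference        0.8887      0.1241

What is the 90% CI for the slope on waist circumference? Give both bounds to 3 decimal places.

(0.684, 1.093)

Read off: b = 0.8887, SE = 0.1241 for waist circumference.
df = n − k − 1 = 298 − 2 − 1 = 295.
t* = t_{0.05, 295} = 1.650035.
Margin = t* × SE = 1.650035 × 0.1241 = 0.20477.
CI: 0.8887 ± 0.20477 → (0.684, 1.093).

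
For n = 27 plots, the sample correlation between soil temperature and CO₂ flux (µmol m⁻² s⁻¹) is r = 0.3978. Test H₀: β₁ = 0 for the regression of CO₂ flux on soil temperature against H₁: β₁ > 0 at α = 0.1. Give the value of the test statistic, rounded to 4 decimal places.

t = 2.1679

t = r·√(n − 2)/√(1 − r²) = 0.3978·√25/√0.841755 = 2.1679.
df = n − 2 = 25.
One-sided p ≈ 0.0199, which is < 0.1, so reject H₀.
There is evidence of a linear association between soil temperature and CO₂ flux.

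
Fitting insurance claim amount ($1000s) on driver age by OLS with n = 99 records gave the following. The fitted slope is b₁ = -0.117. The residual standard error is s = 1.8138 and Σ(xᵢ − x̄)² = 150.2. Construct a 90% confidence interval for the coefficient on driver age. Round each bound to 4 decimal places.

(-0.3628, 0.1288)

SE(b₁) = s/√Sₓₓ = 1.8138/√150.2 = 0.147998.
df = n − 2 = 97.
t* = t_{0.05, 97} = 1.660715.
Margin = t* × SE = 1.660715 × 0.147998 = 0.245782.
CI: -0.117 ± 0.245782 → (-0.3628, 0.1288).
With 90% confidence, each one-unit increase in driver age is associated with a change of between -0.3628 and 0.1288 $1000s in insurance claim amount.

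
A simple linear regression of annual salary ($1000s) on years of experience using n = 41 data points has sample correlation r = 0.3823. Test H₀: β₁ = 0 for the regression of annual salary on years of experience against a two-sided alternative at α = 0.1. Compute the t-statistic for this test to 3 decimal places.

t = r·√(n − 2)/√(1 − r²) = 0.3823·√39/√0.853847 = 2.584.
df = n − 2 = 39.
Two-sided p ≈ 0.0136, which is < 0.1, so reject H₀.
There is evidence of a linear association between years of experience and annual salary.

t = 2.584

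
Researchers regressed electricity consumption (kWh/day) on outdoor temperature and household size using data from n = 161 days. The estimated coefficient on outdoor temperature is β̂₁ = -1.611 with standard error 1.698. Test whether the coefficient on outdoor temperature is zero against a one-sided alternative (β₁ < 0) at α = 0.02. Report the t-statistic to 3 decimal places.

t = -0.949

H₀: β₁ = 0 vs H₁: β₁ < 0.
t = (β̂₁ − β₁⁰)/SE = -1.611 / 1.698 = -0.949.
df = n − k − 1 = 161 − 2 − 1 = 158.
One-sided p ≈ 0.1721, which is ≥ 0.02, so fail to reject H₀.
The data do not give significant evidence that the true slope on outdoor temperature is negative, holding the other predictors fixed.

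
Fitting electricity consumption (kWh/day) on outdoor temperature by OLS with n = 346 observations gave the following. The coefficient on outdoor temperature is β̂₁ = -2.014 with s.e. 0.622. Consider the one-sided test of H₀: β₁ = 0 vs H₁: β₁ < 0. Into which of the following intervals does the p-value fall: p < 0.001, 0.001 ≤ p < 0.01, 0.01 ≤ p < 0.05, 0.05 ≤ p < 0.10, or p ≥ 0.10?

t = -2.014 / 0.622 = -3.238.
df = n − 2 = 346 − 2 = 344.
One-sided p = P(T_{344} < t) ≈ 0.0007.
So p < 0.001.

p < 0.001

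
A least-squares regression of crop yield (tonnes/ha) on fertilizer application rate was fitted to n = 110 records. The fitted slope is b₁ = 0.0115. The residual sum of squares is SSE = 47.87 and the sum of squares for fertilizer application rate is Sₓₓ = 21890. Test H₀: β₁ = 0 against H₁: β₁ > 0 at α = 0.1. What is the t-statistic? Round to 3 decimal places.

t = 2.556

MSE = SSE/(n − 2) = 47.87/108 = 0.443241.
SE(b₁) = √(MSE/Sₓₓ) = √(0.443241/21890) = 0.00449984.
t = 0.0115 / 0.00449984 = 2.556.
df = n − 2 = 108.
One-sided p ≈ 0.0060, which is < 0.1, so reject H₀.
There is evidence that the true slope on fertilizer application rate is positive.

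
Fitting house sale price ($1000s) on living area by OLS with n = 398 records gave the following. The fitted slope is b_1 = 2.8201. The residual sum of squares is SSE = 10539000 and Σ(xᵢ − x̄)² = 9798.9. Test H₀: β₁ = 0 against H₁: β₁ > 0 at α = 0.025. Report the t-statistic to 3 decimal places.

t = 1.711

MSE = SSE/(n − 2) = 10539000/396 = 26613.6.
SE(b_1) = √(MSE/Sₓₓ) = √(26613.6/9798.9) = 1.64802.
t = 2.8201 / 1.64802 = 1.711.
df = n − 2 = 396.
One-sided p ≈ 0.0439, which is ≥ 0.025, so fail to reject H₀.
The data do not give significant evidence that the true slope on living area is positive.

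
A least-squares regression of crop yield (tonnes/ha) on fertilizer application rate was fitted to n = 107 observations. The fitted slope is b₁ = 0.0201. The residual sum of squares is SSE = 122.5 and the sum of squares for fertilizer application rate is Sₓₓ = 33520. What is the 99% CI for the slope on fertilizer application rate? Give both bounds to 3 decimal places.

(0.005, 0.036)

MSE = SSE/(n − 2) = 122.5/105 = 1.16667.
SE(b₁) = √(MSE/Sₓₓ) = √(1.16667/33520) = 0.00589958.
df = n − 2 = 105.
t* = t_{0.005, 105} = 2.623465.
Margin = t* × SE = 2.623465 × 0.00589958 = 0.01548.
CI: 0.0201 ± 0.01548 → (0.005, 0.036).
With 99% confidence, each one-unit increase in fertilizer application rate is associated with a change of between 0.005 and 0.036 tonnes/ha in crop yield.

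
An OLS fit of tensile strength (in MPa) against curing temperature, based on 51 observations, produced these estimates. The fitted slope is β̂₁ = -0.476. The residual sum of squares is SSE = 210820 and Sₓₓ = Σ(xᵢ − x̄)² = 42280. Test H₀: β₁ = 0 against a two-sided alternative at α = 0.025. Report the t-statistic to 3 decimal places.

t = -1.492

MSE = SSE/(n − 2) = 210820/49 = 4302.45.
SE(β̂₁) = √(MSE/Sₓₓ) = √(4302.45/42280) = 0.319.
t = -0.476 / 0.319 = -1.492.
df = n − 2 = 49.
Two-sided p ≈ 0.1421, which is ≥ 0.025, so fail to reject H₀.
The data do not give significant evidence of an association between curing temperature and tensile strength.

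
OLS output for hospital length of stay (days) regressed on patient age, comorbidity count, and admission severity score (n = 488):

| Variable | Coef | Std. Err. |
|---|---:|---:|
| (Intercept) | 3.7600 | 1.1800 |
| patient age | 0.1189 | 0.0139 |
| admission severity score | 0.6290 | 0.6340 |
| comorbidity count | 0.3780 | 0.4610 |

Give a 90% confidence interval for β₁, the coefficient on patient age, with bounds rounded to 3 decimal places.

(0.096, 0.142)

Read off: b = 0.1189, SE = 0.0139 for patient age.
df = n − k − 1 = 488 − 3 − 1 = 484.
t* = t_{0.05, 484} = 1.648008.
Margin = t* × SE = 1.648008 × 0.0139 = 0.02291.
CI: 0.1189 ± 0.02291 → (0.096, 0.142).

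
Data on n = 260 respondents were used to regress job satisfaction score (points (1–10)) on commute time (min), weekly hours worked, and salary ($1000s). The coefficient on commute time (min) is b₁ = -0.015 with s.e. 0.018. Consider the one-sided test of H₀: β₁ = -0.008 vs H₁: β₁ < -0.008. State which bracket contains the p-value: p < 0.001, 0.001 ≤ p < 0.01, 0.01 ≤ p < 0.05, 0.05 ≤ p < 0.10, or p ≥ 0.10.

t = (-0.015 − (-0.008)) / 0.018 = -0.389.
df = n − k − 1 = 260 − 3 − 1 = 256.
One-sided p = P(T_{256} < t) ≈ 0.3488.
So p ≥ 0.10.

p ≥ 0.10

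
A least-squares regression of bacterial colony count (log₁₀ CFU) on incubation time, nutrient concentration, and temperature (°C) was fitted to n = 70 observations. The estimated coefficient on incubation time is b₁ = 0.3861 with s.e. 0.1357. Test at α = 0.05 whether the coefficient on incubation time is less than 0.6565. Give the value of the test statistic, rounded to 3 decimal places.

t = -1.993

H₀: β₁ = 0.6565 vs H₁: β₁ < 0.6565.
t = (b₁ − β₁⁰)/SE = (0.3861 − 0.6565) / 0.1357 = -1.993.
df = n − k − 1 = 70 − 3 − 1 = 66.
One-sided p ≈ 0.0252, which is < 0.05, so reject H₀.
There is evidence that the true slope on incubation time is below 0.6565 log₁₀ CFU per unit, holding the other predictors fixed.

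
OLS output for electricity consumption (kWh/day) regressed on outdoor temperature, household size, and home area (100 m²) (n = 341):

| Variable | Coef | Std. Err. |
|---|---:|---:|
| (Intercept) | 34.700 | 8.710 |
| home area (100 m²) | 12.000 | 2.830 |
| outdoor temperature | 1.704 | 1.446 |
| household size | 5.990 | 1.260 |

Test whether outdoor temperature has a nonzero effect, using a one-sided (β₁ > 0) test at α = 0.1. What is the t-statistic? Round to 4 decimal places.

t = 1.1784

Read off: b = 1.704, SE = 1.446 for outdoor temperature.
H₀: β₁ = 0 vs H₁: β₁ > 0.
t = 1.704 / 1.446 = 1.1784.
df = n − k − 1 = 341 − 3 − 1 = 337.
One-sided p ≈ 0.1197, which is ≥ 0.1, so fail to reject H₀.
The data do not give significant evidence that the true slope on outdoor temperature is positive, holding the other predictors fixed.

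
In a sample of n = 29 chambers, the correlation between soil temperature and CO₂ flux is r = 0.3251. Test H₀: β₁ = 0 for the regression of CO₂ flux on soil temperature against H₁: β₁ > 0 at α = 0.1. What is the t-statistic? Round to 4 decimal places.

t = 1.7863

t = r·√(n − 2)/√(1 − r²) = 0.3251·√27/√0.89431 = 1.7863.
df = n − 2 = 27.
One-sided p ≈ 0.0426, which is < 0.1, so reject H₀.
There is evidence of a linear association between soil temperature and CO₂ flux.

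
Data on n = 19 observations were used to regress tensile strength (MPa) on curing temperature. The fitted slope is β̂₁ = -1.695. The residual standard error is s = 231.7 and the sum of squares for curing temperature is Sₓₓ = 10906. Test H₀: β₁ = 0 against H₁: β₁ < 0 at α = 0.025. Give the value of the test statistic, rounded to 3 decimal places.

t = -0.764

SE(β̂₁) = s/√Sₓₓ = 231.7/√10906 = 2.21867.
t = -1.695 / 2.21867 = -0.764.
df = n − 2 = 17.
One-sided p ≈ 0.2277, which is ≥ 0.025, so fail to reject H₀.
The data do not give significant evidence that the true slope on curing temperature is negative.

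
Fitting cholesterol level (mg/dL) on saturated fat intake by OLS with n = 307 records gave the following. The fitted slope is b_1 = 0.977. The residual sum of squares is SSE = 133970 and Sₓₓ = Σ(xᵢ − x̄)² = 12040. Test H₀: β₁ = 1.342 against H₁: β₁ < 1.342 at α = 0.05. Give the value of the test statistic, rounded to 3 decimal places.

MSE = SSE/(n − 2) = 133970/305 = 439.246.
SE(b_1) = √(MSE/Sₓₓ) = √(439.246/12040) = 0.191003.
t = (0.977 − 1.342) / 0.191003 = -1.911.
df = n − 2 = 305.
One-sided p ≈ 0.0285, which is < 0.05, so reject H₀.
There is evidence that the true slope on saturated fat intake is below 1.342 mg/dL per unit.

t = -1.911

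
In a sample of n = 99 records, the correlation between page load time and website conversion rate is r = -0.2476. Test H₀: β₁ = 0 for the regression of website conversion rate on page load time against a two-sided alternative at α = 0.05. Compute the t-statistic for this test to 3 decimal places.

t = -2.517

t = r·√(n − 2)/√(1 − r²) = -0.2476·√97/√0.938694 = -2.517.
df = n − 2 = 97.
Two-sided p ≈ 0.0135, which is < 0.05, so reject H₀.
There is evidence of a linear association between page load time and website conversion rate.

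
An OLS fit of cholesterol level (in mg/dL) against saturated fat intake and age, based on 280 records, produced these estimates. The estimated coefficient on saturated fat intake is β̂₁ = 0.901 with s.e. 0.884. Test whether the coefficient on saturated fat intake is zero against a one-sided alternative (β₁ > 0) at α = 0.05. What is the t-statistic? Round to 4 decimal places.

t = 1.0192

H₀: β₁ = 0 vs H₁: β₁ > 0.
t = (β̂₁ − β₁⁰)/SE = 0.901 / 0.884 = 1.0192.
df = n − k − 1 = 280 − 2 − 1 = 277.
One-sided p ≈ 0.1545, which is ≥ 0.05, so fail to reject H₀.
The data do not give significant evidence that the true slope on saturated fat intake is positive, holding the other predictors fixed.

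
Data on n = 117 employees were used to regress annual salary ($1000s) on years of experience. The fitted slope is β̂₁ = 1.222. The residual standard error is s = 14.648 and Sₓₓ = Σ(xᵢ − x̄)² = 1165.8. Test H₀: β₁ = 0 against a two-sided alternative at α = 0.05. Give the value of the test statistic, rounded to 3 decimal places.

t = 2.848

SE(β̂₁) = s/√Sₓₓ = 14.648/√1165.8 = 0.429009.
t = 1.222 / 0.429009 = 2.848.
df = n − 2 = 115.
Two-sided p ≈ 0.0052, which is < 0.05, so reject H₀.
There is evidence that years of experience is associated with annual salary.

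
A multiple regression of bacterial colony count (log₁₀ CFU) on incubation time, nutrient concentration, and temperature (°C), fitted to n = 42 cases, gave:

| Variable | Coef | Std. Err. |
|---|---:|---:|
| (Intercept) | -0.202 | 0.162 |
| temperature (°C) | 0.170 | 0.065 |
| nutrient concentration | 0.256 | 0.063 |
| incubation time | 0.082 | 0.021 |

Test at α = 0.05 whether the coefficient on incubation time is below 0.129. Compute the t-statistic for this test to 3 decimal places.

Read off: b = 0.082, SE = 0.021 for incubation time.
H₀: β₁ = 0.129 vs H₁: β₁ < 0.129.
t = (0.082 − 0.129) / 0.021 = -2.238.
df = n − k − 1 = 42 − 3 − 1 = 38.
One-sided p ≈ 0.0156, which is < 0.05, so reject H₀.
There is evidence that the true slope on incubation time is below 0.129 log₁₀ CFU per unit, holding the other predictors fixed.

t = -2.238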